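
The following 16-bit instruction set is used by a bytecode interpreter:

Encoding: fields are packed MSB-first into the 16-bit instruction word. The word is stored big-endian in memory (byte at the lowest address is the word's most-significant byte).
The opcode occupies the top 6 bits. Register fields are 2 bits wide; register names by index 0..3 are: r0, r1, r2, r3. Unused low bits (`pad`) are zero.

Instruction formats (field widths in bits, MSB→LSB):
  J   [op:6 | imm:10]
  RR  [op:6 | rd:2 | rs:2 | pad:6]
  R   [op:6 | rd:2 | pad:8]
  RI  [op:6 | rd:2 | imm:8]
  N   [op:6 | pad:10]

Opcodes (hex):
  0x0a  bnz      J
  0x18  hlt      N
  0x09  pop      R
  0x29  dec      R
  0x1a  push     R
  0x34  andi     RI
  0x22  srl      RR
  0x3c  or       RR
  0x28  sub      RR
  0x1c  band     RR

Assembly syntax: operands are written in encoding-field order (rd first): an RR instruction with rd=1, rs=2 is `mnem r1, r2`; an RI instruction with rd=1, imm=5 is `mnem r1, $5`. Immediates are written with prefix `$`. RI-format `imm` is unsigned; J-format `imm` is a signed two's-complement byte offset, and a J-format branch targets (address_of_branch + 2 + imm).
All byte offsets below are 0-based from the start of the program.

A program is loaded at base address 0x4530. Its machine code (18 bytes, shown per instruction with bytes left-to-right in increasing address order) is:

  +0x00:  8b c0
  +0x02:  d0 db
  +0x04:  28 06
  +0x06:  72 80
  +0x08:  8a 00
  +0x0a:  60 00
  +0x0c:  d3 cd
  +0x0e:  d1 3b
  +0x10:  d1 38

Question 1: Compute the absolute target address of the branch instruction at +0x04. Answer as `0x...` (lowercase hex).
off 0x04: read 28 06 as big → 0x2806
  op=0x2806>>10=0xa ⇒ bnz (J)
  [9:0] imm=6 = $6
  target = base 0x4530 + off 0x04 + 2 + imm 6 = 0x453c

0x453c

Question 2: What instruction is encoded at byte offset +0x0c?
+0x0c: d3 cd ⇒ word 0xd3cd (big)
  op=0xd3cd>>10=0x34 ⇒ andi (RI)
  rd: (w>>8)&0x3=0x3 → r3
  imm: (w>>0)&0xff=0xcd → $205

andi r3, $205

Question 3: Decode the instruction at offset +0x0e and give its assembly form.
@+0e  big-endian(d1 3b) = 0xd13b
  top 6b → 0x34 → andi [RI]
  rd@[9:8]=0x1 ⇒ r1
  imm@[7:0]=0x3b ⇒ $59

andi r1, $59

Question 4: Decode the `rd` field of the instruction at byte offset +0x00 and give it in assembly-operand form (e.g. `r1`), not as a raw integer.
r3

+0x00: 8b c0 ⇒ word 0x8bc0 (big)
  op=0x8bc0>>10=0x22 ⇒ srl (RR)
  rd: (w>>8)&0x3=0x3 → r3
  rs: (w>>6)&0x3=0x3 → r3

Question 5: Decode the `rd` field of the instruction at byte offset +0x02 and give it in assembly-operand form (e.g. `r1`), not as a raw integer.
off 0x02: read d0 db as big → 0xd0db
  op=0xd0db>>10=0x34 ⇒ andi (RI)
  rd@[9:8]=0x0 ⇒ r0
  imm@[7:0]=0xdb ⇒ $219

r0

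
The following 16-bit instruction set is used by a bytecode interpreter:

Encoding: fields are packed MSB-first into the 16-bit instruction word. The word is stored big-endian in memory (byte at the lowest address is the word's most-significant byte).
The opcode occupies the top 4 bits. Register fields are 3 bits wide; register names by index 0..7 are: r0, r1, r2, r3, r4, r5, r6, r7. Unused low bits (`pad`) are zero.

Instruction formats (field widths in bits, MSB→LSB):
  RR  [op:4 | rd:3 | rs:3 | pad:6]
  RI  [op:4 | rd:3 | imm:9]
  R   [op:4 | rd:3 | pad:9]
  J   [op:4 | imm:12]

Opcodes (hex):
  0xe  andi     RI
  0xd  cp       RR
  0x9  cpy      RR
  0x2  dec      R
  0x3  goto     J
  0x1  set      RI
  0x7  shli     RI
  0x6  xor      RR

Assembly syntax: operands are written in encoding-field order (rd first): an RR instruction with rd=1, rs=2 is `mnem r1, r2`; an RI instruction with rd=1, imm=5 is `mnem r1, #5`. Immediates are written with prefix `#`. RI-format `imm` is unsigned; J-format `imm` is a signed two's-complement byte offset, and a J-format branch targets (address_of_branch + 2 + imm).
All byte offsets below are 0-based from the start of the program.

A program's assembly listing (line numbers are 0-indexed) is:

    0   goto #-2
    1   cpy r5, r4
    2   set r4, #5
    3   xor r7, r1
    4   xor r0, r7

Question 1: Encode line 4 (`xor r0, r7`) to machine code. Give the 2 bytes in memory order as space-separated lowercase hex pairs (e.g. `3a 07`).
4. xor fields op=0x6:4|rd=0:3|rs=7:3|pad=0:6 → word 61c0h → 61 c0

61 c0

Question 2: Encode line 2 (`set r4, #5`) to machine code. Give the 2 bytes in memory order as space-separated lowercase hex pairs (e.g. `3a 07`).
18 05

line 2 (set): pack op=0x1:4|rd=4:3|imm=5:9 = 0x1805; big→ 18 05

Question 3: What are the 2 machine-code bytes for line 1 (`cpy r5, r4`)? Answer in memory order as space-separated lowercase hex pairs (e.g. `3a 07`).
9b 00

L1: cpy op=0x9:4|rd=5:3|rs=4:3|pad=0:6 ⇒ 0x9b00 ⇒ big 9b 00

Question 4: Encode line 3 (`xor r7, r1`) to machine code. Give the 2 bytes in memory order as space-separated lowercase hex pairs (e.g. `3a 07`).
6e 40

L3: xor op=0x6:4|rd=7:3|rs=1:3|pad=0:6 ⇒ 0x6e40 ⇒ big 6e 40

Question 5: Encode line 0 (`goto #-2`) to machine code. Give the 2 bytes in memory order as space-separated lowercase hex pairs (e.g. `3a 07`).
3f fe

0. goto fields op=0x3:4|imm=-2:12 → word 3ffeh → 3f fe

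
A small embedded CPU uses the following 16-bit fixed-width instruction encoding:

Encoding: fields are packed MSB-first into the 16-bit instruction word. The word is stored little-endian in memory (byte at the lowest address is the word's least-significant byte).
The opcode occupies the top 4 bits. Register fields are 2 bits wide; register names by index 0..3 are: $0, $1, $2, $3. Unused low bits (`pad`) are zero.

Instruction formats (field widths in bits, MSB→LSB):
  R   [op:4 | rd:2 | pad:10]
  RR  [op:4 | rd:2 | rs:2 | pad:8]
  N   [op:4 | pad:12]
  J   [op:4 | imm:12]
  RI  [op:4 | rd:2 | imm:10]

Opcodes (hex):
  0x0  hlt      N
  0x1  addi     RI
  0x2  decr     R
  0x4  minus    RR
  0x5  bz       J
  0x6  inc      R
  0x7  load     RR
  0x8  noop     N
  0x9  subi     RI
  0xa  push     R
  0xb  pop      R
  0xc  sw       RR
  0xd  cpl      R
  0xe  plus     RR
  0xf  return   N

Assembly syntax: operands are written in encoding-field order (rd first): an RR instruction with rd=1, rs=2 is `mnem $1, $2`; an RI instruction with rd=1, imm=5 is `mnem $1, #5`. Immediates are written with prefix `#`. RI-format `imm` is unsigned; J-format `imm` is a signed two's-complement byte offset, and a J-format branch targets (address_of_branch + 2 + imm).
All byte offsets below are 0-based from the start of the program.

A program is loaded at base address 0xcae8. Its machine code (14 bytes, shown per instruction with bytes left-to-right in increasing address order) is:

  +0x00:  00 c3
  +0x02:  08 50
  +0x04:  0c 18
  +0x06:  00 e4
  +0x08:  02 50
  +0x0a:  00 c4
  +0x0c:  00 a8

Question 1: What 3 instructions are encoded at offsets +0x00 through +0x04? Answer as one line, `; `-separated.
sw $0, $3; bz #8; addi $2, #12

@+00  little-endian(00 c3) = 0xc300
  top 4b → 0xc → sw [RR]
  [11:10] rd=0 = $0
  [9:8] rs=3 = $3
@+02  little-endian(08 50) = 0x5008
  top 4b → 0x5 → bz [J]
  [11:0] imm=8 = #8
@+04  little-endian(0c 18) = 0x180c
  top 4b → 0x1 → addi [RI]
  [11:10] rd=2 = $2
  [9:0] imm=12 = #12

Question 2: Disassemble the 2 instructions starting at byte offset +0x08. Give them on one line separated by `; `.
bz #2; sw $1, $0

off 0x08: read 02 50 as little → 0x5002
  top 4b → 0x5 → bz [J]
  imm@[11:0]=0x2 ⇒ #2
off 0x0a: read 00 c4 as little → 0xc400
  top 4b → 0xc → sw [RR]
  rd@[11:10]=0x1 ⇒ $1
  rs@[9:8]=0x0 ⇒ $0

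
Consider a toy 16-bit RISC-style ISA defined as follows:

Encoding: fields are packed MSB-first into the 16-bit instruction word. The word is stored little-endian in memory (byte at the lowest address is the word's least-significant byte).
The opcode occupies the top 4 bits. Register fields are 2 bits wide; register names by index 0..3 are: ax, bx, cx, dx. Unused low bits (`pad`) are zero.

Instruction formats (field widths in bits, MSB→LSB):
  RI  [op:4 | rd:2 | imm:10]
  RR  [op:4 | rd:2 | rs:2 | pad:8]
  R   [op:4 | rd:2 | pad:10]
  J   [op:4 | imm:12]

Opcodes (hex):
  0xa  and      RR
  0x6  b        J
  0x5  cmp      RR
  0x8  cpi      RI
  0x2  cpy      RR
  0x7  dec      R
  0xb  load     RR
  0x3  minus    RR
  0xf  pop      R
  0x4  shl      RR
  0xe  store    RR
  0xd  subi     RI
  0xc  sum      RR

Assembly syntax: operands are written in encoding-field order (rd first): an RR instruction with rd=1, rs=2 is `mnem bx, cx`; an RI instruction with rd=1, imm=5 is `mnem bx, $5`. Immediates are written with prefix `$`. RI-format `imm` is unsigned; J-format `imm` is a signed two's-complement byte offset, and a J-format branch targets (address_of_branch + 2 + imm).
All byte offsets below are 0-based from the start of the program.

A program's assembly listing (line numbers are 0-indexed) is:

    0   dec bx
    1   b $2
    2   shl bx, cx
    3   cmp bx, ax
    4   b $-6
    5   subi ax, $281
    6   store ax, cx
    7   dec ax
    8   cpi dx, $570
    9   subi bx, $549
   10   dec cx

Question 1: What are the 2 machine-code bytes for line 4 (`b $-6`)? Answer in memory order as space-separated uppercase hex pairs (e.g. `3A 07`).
line 4 (b): pack op=0x6:4|imm=-6:12 = 0x6ffa; little→ fa 6f

FA 6F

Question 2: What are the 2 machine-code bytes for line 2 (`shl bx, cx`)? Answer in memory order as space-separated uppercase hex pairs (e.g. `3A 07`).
L2: shl op=0x4:4|rd=1:2|rs=2:2|pad=0:8 ⇒ 0x4600 ⇒ little 00 46

00 46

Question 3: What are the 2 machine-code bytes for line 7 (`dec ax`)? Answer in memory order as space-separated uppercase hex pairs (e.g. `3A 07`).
00 70

L7: dec op=0x7:4|rd=0:2|pad=0:10 ⇒ 0x7000 ⇒ little 00 70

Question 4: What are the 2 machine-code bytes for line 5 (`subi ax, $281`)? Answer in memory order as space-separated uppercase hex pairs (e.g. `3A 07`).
19 D1

L5: subi op=0xd:4|rd=0:2|imm=281:10 ⇒ 0xd119 ⇒ little 19 d1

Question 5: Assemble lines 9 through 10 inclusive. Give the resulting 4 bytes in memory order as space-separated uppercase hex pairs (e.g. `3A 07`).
9. subi fields op=0xd:4|rd=1:2|imm=549:10 → word d625h → 25 d6
10. dec fields op=0x7:4|rd=2:2|pad=0:10 → word 7800h → 00 78

25 D6 00 78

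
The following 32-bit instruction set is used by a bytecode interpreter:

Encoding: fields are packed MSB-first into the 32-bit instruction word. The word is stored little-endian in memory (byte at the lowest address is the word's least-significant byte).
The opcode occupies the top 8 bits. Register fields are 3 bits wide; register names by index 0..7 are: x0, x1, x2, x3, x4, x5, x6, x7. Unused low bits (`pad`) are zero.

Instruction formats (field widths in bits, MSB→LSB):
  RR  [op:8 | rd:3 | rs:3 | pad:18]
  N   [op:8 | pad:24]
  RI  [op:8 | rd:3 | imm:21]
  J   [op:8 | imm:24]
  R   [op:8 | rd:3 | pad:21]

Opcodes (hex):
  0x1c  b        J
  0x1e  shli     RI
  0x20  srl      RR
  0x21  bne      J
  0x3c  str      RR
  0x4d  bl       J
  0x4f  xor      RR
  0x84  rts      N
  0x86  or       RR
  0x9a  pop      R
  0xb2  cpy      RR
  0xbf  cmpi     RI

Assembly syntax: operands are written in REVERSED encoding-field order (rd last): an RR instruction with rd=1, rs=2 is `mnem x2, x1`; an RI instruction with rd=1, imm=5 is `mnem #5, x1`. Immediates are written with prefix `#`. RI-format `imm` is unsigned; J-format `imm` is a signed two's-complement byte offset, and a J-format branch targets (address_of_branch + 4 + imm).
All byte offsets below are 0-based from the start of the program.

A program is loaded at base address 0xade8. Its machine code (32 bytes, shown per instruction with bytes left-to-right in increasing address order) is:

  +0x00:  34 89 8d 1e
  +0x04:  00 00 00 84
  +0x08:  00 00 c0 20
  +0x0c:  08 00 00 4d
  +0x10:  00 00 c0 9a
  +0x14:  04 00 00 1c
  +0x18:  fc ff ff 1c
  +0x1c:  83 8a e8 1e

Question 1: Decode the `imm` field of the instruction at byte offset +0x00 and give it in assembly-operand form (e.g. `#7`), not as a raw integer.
#887092

[00] 34 89 8d 1e → 0x1e8d8934
  opcode bits[31:24]=0x1e: shli/RI
  [23:21] rd=4 = x4
  [20:0] imm=887092 = #887092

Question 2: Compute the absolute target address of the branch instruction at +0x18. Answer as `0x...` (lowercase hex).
0xae00

[18] fc ff ff 1c → 0x1cfffffc
  opcode bits[31:24]=0x1c: b/J
  imm: (w>>0)&0xffffff=0xfffffc (s24→-4) → #-4
  target = base 0xade8 + off 0x18 + 4 + imm -4 = 0xae00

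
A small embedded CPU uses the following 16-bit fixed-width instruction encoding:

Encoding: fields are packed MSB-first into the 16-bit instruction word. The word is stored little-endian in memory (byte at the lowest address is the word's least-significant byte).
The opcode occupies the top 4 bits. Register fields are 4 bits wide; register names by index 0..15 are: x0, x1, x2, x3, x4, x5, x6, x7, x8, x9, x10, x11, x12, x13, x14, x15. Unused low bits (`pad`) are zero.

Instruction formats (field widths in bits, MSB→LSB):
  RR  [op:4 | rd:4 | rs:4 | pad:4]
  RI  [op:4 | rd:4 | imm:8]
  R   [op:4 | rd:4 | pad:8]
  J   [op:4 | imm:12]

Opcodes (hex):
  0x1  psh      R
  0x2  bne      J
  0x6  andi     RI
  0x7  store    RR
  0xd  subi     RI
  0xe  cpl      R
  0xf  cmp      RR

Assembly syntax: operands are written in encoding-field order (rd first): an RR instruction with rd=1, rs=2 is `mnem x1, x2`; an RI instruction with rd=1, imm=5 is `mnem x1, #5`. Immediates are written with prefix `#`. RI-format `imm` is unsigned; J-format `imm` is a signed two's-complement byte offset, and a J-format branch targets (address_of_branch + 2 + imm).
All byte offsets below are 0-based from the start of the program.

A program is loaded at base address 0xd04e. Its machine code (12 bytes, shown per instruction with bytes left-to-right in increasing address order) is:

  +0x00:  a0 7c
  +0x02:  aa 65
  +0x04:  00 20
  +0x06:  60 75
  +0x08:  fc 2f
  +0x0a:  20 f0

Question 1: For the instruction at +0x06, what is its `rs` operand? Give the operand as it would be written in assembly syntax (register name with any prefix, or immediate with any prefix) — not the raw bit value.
x6

+0x06: 60 75 ⇒ word 0x7560 (little)
  top 4b → 0x7 → store [RR]
  rd@[11:8]=0x5 ⇒ x5
  rs@[7:4]=0x6 ⇒ x6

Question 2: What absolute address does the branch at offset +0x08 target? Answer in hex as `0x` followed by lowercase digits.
0xd054

+0x08: fc 2f ⇒ word 0x2ffc (little)
  op=0x2ffc>>12=0x2 ⇒ bne (J)
  imm@[11:0]=0xffc (s12→-4) ⇒ #-4
  target = base 0xd04e + off 0x08 + 2 + imm -4 = 0xd054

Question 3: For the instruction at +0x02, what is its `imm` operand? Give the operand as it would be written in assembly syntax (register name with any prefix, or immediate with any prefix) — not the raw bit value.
#170

[02] aa 65 → 0x65aa
  op=0x65aa>>12=0x6 ⇒ andi (RI)
  rd: (w>>8)&0xf=0x5 → x5
  imm: (w>>0)&0xff=0xaa → #170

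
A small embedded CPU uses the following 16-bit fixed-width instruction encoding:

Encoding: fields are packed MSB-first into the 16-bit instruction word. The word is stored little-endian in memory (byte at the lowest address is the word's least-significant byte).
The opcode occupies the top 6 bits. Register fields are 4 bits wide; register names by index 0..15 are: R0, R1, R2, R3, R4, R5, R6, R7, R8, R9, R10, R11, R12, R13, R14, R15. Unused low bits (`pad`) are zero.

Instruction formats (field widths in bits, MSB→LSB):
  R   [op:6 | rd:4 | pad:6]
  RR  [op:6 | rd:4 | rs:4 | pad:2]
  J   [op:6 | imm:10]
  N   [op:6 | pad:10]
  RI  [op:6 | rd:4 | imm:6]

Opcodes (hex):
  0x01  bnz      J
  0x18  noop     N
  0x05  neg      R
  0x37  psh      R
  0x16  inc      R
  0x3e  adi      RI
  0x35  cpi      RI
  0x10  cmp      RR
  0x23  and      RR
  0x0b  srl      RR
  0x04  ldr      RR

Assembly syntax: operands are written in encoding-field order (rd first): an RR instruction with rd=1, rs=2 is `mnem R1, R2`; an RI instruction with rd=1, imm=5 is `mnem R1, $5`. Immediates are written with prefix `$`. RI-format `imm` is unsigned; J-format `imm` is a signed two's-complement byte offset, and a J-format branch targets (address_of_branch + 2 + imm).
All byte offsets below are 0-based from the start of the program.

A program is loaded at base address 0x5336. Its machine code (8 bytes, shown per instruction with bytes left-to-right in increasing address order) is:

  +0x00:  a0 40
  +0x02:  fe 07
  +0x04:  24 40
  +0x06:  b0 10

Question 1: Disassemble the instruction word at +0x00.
off 0x00: read a0 40 as little → 0x40a0
  top 6b → 0x10 → cmp [RR]
  rd: (w>>6)&0xf=0x2 → R2
  rs: (w>>2)&0xf=0x8 → R8

cmp R2, R8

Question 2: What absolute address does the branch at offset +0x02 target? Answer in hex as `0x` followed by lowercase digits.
@+02  little-endian(fe 07) = 0x07fe
  op=0x07fe>>10=0x1 ⇒ bnz (J)
  imm@[9:0]=0x3fe (s10→-2) ⇒ $-2
  target = base 0x5336 + off 0x02 + 2 + imm -2 = 0x5338

0x5338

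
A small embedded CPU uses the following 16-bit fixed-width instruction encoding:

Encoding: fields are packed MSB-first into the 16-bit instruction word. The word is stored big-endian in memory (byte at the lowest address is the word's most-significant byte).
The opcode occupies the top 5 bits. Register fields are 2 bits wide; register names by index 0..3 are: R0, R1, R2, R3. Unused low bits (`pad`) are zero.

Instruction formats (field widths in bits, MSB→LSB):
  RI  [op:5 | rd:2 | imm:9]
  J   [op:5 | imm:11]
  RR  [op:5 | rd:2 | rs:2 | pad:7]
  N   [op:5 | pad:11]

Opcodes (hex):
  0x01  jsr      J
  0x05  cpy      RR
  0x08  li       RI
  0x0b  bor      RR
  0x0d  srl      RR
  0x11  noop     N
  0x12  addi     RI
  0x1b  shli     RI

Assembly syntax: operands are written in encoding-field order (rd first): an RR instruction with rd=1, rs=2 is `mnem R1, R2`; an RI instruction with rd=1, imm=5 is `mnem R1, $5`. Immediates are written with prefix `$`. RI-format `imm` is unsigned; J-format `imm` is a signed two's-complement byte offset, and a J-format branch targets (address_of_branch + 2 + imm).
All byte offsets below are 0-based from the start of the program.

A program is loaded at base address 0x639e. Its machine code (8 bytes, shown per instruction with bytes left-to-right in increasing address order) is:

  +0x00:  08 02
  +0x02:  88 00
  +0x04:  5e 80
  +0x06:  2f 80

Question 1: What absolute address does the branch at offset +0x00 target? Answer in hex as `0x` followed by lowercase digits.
off 0x00: read 08 02 as big → 0x0802
  op=0x0802>>11=0x1 ⇒ jsr (J)
  imm@[10:0]=0x2 ⇒ $2
  target = base 0x639e + off 0x00 + 2 + imm 2 = 0x63a2

0x63a2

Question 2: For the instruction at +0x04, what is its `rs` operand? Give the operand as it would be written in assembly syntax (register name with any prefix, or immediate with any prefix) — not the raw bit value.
@+04  big-endian(5e 80) = 0x5e80
  opcode bits[15:11]=0xb: bor/RR
  rd: (w>>9)&0x3=0x3 → R3
  rs: (w>>7)&0x3=0x1 → R1

R1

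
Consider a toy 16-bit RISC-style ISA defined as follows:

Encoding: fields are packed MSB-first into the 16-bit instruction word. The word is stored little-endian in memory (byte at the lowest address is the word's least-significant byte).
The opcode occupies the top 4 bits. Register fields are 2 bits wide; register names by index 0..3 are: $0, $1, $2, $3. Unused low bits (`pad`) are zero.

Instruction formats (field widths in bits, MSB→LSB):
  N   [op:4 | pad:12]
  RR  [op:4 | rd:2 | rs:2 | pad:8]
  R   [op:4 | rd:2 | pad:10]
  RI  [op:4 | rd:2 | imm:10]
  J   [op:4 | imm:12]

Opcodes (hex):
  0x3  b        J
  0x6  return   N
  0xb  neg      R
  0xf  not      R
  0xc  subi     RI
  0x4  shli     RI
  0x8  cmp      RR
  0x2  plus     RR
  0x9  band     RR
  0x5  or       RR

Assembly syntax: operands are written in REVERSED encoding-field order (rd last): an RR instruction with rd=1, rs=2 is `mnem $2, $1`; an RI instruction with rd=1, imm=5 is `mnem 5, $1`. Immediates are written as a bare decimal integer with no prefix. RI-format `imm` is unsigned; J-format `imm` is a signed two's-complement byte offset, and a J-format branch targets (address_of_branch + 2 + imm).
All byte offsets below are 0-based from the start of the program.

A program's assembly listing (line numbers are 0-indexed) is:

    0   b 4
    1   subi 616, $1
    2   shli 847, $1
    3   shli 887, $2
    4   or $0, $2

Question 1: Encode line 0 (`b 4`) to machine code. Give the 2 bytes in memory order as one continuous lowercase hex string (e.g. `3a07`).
0430

0. b fields op=0x3:4|imm=4:12 → word 3004h → 04 30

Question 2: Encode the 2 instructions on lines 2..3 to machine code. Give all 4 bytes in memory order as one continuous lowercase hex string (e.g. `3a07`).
line 2 (shli): pack op=0x4:4|rd=1:2|imm=847:10 = 0x474f; little→ 4f 47
line 3 (shli): pack op=0x4:4|rd=2:2|imm=887:10 = 0x4b77; little→ 77 4b

4f47774b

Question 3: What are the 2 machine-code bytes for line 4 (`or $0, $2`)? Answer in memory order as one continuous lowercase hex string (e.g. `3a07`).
0058

line 4 (or): pack op=0x5:4|rd=2:2|rs=0:2|pad=0:8 = 0x5800; little→ 00 58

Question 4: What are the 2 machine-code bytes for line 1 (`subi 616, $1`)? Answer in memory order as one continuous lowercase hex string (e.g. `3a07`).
line 1 (subi): pack op=0xc:4|rd=1:2|imm=616:10 = 0xc668; little→ 68 c6

68c6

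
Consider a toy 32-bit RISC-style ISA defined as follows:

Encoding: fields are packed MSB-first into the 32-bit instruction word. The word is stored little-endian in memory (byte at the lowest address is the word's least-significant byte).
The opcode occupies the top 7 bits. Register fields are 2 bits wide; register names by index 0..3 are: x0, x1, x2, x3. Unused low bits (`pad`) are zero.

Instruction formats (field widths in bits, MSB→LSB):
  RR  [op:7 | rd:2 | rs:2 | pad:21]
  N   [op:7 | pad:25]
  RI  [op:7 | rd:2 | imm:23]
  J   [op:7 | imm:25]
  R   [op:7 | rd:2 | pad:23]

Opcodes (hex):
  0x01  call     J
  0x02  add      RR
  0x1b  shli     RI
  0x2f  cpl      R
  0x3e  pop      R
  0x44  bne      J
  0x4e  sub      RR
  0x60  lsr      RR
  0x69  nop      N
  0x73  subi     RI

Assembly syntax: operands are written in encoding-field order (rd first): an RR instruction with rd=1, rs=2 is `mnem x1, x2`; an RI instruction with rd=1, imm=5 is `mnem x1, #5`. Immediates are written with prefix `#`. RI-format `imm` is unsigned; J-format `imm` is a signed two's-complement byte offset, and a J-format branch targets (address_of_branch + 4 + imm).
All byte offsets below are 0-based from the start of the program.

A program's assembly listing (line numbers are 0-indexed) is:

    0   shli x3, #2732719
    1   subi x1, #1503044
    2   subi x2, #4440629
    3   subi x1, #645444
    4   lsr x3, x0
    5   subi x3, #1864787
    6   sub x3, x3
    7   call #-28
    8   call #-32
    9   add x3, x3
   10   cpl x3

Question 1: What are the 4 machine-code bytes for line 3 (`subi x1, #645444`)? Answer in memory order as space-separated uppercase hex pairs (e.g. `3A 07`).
L3: subi op=0x73:7|rd=1:2|imm=645444:23 ⇒ 0xe689d944 ⇒ little 44 d9 89 e6

44 D9 89 E6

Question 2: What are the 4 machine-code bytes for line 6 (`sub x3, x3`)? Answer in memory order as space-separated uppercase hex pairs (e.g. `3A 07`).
L6: sub op=0x4e:7|rd=3:2|rs=3:2|pad=0:21 ⇒ 0x9de00000 ⇒ little 00 00 e0 9d

00 00 E0 9D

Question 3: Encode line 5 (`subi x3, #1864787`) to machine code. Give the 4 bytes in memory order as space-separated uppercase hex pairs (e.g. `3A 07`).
L5: subi op=0x73:7|rd=3:2|imm=1864787:23 ⇒ 0xe79c7453 ⇒ little 53 74 9c e7

53 74 9C E7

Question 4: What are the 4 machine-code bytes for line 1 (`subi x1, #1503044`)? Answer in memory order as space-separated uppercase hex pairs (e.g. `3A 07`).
44 EF 96 E6

L1: subi op=0x73:7|rd=1:2|imm=1503044:23 ⇒ 0xe696ef44 ⇒ little 44 ef 96 e6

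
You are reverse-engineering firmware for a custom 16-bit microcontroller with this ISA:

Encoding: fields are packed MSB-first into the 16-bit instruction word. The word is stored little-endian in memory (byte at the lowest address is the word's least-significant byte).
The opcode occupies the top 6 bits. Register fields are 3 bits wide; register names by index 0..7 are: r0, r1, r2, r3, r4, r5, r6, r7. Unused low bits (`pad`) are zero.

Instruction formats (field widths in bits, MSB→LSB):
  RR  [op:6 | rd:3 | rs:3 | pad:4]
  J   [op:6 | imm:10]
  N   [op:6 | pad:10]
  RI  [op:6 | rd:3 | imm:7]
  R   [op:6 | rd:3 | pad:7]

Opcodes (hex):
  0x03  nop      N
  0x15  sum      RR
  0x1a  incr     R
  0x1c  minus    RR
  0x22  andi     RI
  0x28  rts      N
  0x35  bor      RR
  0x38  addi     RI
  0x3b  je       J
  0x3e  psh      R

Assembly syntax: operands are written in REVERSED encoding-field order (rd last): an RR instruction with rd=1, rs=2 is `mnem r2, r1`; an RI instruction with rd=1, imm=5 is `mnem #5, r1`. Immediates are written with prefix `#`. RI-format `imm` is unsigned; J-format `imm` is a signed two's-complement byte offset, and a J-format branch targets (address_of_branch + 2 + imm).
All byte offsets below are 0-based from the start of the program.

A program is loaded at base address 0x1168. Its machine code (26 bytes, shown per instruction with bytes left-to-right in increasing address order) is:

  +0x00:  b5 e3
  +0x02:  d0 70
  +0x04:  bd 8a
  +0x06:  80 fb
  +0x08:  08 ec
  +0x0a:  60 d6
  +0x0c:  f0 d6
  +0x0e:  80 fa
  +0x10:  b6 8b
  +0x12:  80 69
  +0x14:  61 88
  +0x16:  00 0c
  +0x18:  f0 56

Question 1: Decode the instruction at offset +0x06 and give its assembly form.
psh r7

+0x06: 80 fb ⇒ word 0xfb80 (little)
  top 6b → 0x3e → psh [R]
  [9:7] rd=7 = r7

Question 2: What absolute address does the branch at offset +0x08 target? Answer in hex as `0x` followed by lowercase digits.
@+08  little-endian(08 ec) = 0xec08
  top 6b → 0x3b → je [J]
  imm@[9:0]=0x8 ⇒ #8
  target = base 0x1168 + off 0x08 + 2 + imm 8 = 0x117a

0x117a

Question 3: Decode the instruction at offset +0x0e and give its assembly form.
psh r5

off 0x0e: read 80 fa as little → 0xfa80
  op=0xfa80>>10=0x3e ⇒ psh (R)
  [9:7] rd=5 = r5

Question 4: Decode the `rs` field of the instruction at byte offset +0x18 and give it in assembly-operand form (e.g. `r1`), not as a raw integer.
+0x18: f0 56 ⇒ word 0x56f0 (little)
  op=0x56f0>>10=0x15 ⇒ sum (RR)
  rd: (w>>7)&0x7=0x5 → r5
  rs: (w>>4)&0x7=0x7 → r7

r7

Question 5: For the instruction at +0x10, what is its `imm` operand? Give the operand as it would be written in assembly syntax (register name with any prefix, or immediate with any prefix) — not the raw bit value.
[10] b6 8b → 0x8bb6
  top 6b → 0x22 → andi [RI]
  rd: (w>>7)&0x7=0x7 → r7
  imm: (w>>0)&0x7f=0x36 → #54

#54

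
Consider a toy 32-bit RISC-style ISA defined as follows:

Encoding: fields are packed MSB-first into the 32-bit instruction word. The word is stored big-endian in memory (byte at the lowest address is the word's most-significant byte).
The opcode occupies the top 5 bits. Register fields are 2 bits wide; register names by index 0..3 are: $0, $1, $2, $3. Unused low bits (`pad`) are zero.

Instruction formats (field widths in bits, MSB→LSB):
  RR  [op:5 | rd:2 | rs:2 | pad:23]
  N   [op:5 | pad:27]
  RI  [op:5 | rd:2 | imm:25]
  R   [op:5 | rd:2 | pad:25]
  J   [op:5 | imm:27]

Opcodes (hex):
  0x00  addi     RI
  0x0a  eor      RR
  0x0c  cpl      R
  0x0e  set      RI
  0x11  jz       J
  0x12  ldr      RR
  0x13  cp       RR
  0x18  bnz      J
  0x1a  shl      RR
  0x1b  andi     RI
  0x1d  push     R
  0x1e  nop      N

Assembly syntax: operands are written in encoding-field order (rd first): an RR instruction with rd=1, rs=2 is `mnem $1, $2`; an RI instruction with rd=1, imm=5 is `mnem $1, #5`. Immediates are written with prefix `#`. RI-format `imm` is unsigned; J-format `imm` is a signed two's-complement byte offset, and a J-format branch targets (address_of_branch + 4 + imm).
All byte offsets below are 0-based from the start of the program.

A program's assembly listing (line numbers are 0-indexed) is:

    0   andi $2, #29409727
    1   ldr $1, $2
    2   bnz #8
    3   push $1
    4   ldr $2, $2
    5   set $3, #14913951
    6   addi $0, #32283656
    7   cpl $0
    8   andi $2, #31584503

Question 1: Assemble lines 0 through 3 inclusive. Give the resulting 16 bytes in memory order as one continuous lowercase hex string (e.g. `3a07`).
ddc0c1bf93000000c0000008ea000000

0. andi fields op=0x1b:5|rd=2:2|imm=29409727:25 → word ddc0c1bfh → dd c0 c1 bf
1. ldr fields op=0x12:5|rd=1:2|rs=2:2|pad=0:23 → word 93000000h → 93 00 00 00
2. bnz fields op=0x18:5|imm=8:27 → word c0000008h → c0 00 00 08
3. push fields op=0x1d:5|rd=1:2|pad=0:25 → word ea000000h → ea 00 00 00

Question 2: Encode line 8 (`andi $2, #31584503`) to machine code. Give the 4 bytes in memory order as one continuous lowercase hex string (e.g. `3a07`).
dde1f0f7

line 8 (andi): pack op=0x1b:5|rd=2:2|imm=31584503:25 = 0xdde1f0f7; big→ dd e1 f0 f7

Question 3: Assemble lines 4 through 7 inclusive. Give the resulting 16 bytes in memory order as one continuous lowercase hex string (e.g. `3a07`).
9500000076e3919f01ec9c0860000000

line 4 (ldr): pack op=0x12:5|rd=2:2|rs=2:2|pad=0:23 = 0x95000000; big→ 95 00 00 00
line 5 (set): pack op=0xe:5|rd=3:2|imm=14913951:25 = 0x76e3919f; big→ 76 e3 91 9f
line 6 (addi): pack op=0x0:5|rd=0:2|imm=32283656:25 = 0x01ec9c08; big→ 01 ec 9c 08
line 7 (cpl): pack op=0xc:5|rd=0:2|pad=0:25 = 0x60000000; big→ 60 00 00 00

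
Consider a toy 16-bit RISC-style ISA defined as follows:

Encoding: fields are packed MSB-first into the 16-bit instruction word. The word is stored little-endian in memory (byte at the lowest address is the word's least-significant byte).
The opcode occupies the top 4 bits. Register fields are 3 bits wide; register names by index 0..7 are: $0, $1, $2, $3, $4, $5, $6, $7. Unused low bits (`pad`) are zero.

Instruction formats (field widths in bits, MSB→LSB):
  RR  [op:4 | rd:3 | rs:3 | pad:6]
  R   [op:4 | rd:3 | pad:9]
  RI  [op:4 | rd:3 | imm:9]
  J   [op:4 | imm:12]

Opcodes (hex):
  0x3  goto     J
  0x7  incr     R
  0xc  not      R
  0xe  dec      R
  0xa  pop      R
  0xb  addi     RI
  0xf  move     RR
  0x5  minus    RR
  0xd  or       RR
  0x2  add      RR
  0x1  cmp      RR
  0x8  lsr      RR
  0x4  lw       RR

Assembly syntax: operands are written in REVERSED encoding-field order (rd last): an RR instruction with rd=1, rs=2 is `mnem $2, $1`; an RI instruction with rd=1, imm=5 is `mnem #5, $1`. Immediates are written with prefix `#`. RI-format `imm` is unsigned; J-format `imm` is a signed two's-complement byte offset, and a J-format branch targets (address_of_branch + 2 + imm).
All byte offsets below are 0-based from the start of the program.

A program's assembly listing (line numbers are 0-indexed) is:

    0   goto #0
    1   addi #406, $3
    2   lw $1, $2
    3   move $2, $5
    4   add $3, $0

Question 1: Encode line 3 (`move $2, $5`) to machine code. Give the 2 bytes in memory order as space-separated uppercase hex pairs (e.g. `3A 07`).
80 FA

3. move fields op=0xf:4|rd=5:3|rs=2:3|pad=0:6 → word fa80h → 80 fa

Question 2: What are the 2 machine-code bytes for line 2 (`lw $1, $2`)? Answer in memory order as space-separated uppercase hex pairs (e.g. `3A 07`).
line 2 (lw): pack op=0x4:4|rd=2:3|rs=1:3|pad=0:6 = 0x4440; little→ 40 44

40 44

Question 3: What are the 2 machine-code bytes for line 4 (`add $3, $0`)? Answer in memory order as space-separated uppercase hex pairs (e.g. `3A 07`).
C0 20

L4: add op=0x2:4|rd=0:3|rs=3:3|pad=0:6 ⇒ 0x20c0 ⇒ little c0 20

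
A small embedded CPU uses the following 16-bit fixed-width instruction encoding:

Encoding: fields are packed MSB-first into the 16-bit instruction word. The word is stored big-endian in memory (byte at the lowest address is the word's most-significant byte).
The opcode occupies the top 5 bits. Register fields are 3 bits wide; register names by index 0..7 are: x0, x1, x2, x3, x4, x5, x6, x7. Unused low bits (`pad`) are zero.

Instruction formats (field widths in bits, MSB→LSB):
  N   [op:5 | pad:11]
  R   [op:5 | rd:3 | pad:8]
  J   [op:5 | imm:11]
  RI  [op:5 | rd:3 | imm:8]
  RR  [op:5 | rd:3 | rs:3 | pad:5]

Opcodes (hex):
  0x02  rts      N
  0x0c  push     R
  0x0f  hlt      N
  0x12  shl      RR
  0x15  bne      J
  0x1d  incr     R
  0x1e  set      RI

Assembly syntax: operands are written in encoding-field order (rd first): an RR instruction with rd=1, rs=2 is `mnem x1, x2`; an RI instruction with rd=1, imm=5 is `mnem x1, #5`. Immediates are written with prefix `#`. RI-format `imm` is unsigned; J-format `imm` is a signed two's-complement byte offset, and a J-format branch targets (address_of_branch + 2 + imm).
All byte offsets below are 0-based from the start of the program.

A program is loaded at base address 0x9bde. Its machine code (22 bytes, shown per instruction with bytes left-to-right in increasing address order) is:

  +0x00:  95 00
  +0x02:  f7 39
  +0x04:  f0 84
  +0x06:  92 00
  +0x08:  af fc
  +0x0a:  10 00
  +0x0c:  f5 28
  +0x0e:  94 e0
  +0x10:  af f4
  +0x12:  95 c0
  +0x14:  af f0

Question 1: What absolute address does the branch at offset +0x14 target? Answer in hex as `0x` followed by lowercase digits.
0x9be4

@+14  big-endian(af f0) = 0xaff0
  top 5b → 0x15 → bne [J]
  [10:0] imm=2032 (s11→-16) = #-16
  target = base 0x9bde + off 0x14 + 2 + imm -16 = 0x9be4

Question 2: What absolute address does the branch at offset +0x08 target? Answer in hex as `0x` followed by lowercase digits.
0x9be4

+0x08: af fc ⇒ word 0xaffc (big)
  op=0xaffc>>11=0x15 ⇒ bne (J)
  imm@[10:0]=0x7fc (s11→-4) ⇒ #-4
  target = base 0x9bde + off 0x08 + 2 + imm -4 = 0x9be4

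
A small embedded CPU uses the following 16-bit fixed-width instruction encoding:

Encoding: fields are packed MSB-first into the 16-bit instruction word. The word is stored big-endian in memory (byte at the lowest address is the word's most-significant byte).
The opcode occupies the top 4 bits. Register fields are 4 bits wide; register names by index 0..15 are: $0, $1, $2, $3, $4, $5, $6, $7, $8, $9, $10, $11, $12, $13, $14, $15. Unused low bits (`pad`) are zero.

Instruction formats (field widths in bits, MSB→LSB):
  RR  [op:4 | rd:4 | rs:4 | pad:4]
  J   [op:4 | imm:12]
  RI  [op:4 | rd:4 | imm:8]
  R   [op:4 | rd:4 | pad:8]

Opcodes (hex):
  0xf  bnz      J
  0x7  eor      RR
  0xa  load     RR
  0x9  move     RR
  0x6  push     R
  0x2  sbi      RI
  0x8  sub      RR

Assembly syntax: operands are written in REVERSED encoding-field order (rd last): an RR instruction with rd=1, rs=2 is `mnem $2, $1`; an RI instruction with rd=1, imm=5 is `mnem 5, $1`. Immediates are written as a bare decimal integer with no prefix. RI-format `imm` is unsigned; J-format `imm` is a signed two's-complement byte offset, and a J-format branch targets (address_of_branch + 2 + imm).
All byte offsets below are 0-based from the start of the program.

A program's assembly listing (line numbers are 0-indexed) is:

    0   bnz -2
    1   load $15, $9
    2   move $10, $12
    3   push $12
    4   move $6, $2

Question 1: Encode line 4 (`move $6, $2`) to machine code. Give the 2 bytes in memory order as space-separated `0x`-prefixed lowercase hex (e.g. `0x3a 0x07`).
0x92 0x60

4. move fields op=0x9:4|rd=2:4|rs=6:4|pad=0:4 → word 9260h → 92 60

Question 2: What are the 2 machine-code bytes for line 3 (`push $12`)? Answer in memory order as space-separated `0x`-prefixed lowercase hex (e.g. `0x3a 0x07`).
0x6c 0x00

line 3 (push): pack op=0x6:4|rd=12:4|pad=0:8 = 0x6c00; big→ 6c 00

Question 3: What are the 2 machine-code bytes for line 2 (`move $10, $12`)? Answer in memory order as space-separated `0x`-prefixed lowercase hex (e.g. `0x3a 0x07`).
0x9c 0xa0

L2: move op=0x9:4|rd=12:4|rs=10:4|pad=0:4 ⇒ 0x9ca0 ⇒ big 9c a0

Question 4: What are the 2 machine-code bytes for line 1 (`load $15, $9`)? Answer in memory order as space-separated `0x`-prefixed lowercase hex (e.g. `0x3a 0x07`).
L1: load op=0xa:4|rd=9:4|rs=15:4|pad=0:4 ⇒ 0xa9f0 ⇒ big a9 f0

0xa9 0xf0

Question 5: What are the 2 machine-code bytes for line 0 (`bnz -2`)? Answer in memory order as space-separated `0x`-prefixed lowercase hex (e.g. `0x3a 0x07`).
line 0 (bnz): pack op=0xf:4|imm=-2:12 = 0xfffe; big→ ff fe

0xff 0xfe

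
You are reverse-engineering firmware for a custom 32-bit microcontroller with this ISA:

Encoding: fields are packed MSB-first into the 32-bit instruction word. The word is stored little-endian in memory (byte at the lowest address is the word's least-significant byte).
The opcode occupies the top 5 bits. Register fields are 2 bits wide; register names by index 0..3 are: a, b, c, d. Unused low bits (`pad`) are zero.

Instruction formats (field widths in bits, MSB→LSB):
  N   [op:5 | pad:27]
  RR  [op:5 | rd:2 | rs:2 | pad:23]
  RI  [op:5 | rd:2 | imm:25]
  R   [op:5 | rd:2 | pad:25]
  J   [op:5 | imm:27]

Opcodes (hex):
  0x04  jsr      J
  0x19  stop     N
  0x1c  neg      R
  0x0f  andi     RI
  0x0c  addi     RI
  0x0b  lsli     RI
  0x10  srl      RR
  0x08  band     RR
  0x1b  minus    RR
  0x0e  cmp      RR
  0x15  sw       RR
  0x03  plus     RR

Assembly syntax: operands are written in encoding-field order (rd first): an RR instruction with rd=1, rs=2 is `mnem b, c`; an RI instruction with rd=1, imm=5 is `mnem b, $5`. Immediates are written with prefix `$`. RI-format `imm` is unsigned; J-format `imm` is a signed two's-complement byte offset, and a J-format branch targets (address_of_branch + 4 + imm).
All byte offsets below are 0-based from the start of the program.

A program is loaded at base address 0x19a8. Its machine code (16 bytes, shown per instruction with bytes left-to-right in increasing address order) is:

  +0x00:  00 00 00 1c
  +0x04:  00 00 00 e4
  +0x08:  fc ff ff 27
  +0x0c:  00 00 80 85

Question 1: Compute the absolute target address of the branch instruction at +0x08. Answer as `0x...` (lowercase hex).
@+08  little-endian(fc ff ff 27) = 0x27fffffc
  opcode bits[31:27]=0x4: jsr/J
  [26:0] imm=134217724 (s27→-4) = $-4
  target = base 0x19a8 + off 0x08 + 4 + imm -4 = 0x19b0

0x19b0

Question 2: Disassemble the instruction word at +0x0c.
@+0c  little-endian(00 00 80 85) = 0x85800000
  top 5b → 0x10 → srl [RR]
  rd: (w>>25)&0x3=0x2 → c
  rs: (w>>23)&0x3=0x3 → d

srl c, d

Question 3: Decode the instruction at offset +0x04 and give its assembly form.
neg c

@+04  little-endian(00 00 00 e4) = 0xe4000000
  op=0xe4000000>>27=0x1c ⇒ neg (R)
  [26:25] rd=2 = c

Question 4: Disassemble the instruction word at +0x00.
@+00  little-endian(00 00 00 1c) = 0x1c000000
  op=0x1c000000>>27=0x3 ⇒ plus (RR)
  rd: (w>>25)&0x3=0x2 → c
  rs: (w>>23)&0x3=0x0 → a

plus c, a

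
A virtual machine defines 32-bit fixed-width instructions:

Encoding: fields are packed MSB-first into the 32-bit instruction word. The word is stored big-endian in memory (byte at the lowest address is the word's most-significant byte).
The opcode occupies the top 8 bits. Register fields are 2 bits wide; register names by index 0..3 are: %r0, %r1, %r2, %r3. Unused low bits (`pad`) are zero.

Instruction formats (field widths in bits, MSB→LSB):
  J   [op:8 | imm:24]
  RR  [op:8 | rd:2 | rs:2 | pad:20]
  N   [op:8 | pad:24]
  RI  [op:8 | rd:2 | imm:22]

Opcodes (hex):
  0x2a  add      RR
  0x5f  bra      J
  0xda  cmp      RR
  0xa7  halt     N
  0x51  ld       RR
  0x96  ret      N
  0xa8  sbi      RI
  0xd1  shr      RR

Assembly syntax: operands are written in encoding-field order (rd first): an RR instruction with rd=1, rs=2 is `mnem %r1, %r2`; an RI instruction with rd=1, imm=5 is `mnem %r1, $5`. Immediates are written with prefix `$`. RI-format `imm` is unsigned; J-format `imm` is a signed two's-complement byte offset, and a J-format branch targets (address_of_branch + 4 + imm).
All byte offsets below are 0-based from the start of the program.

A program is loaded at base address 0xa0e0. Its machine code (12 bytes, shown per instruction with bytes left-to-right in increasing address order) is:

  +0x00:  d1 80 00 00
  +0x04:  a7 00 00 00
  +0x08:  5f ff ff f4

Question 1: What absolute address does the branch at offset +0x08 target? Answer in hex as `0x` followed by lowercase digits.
@+08  big-endian(5f ff ff f4) = 0x5ffffff4
  top 8b → 0x5f → bra [J]
  [23:0] imm=16777204 (s24→-12) = $-12
  target = base 0xa0e0 + off 0x08 + 4 + imm -12 = 0xa0e0

0xa0e0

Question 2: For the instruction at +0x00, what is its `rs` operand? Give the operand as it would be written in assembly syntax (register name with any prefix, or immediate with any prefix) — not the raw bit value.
[00] d1 80 00 00 → 0xd1800000
  op=0xd1800000>>24=0xd1 ⇒ shr (RR)
  [23:22] rd=2 = %r2
  [21:20] rs=0 = %r0

%r0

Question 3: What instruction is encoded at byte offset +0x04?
halt

off 0x04: read a7 00 00 00 as big → 0xa7000000
  op=0xa7000000>>24=0xa7 ⇒ halt (N)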